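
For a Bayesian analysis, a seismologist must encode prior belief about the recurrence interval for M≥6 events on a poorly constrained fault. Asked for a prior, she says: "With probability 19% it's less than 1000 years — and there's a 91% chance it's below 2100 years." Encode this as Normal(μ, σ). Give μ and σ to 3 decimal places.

μ = 1435.258, σ = 495.797

The p-quantile of Normal(μ,σ) is μ + z_p·σ, with z_{0.19} = -0.8779 and z_{0.91} = 1.341.
Eliminate σ: μ = (z₂·x₁ − z₁·x₂)/(z₂ − z₁) = (1.341·1000 − (-0.8779)·2100)/2.219 = 1435.258.
Then σ = (x₂ − x₁)/(z₂ − z₁) = (2100 − 1000)/2.219 = 495.797.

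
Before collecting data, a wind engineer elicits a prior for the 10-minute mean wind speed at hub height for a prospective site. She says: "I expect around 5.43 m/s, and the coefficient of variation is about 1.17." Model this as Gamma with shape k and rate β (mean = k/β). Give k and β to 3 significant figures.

k ≈ 0.731, β ≈ 0.135

For Gamma(k, rate β): mean = k/β, variance = k/β², so CV = 1/√k.
CV = 1.17, hence k = 1/CV² = 0.731.
Then β = k/mean = 0.731/5.43 = 0.135.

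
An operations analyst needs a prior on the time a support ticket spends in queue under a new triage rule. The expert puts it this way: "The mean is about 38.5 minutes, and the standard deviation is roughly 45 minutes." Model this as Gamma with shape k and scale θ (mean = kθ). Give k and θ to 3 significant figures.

For Gamma(k, scale θ): mean = kθ, variance = kθ², so CV = 1/√k.
CV = SD/mean = 45/38.5 = 1.169, hence k = 1/CV² = 0.732.
Then θ = mean/k = 38.5/0.732 = 52.6.

k ≈ 0.732, θ ≈ 52.6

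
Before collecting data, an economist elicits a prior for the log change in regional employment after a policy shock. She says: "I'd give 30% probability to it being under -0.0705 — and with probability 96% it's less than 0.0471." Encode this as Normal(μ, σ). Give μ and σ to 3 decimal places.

μ = -0.043, σ = 0.052

For Normal(μ,σ), the p-quantile is μ + z_p·σ. Here z_{0.3} = -0.5244, z_{0.96} = 1.751.
So -0.0705 = μ − 0.5244σ and 0.0471 = μ + 1.751σ.
Subtracting: σ = (0.0471 − -0.0705)/(1.751 − (-0.5244)) = 0.052.
Then μ = -0.0705 − (-0.5244)·0.052 = -0.043.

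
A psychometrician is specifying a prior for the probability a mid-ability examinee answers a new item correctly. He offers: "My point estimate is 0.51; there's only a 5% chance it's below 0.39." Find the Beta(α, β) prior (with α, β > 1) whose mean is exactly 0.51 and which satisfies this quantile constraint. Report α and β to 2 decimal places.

α ≈ 23.60, β ≈ 22.68

With mean 0.51 fixed, write α = 0.51s, β = 0.49s where s = α+β.
Need P(θ < 0.39) = 0.05 under Beta(0.51s, 0.49s). Normal approximation: (q−m)/√(m(1−m)/s) ≈ z_{0.05} = -1.64, so s ≈ 0.51·0.49·(-1.64)²/(0.39−0.51)² = 47.0.
At s = 47.0: P(θ<0.39) ≈ 0.049. Adjusting to match 0.05 gives s ≈ 46.28.
So α = 0.51·46.28 ≈ 23.60, β = 0.49·46.28 ≈ 22.68.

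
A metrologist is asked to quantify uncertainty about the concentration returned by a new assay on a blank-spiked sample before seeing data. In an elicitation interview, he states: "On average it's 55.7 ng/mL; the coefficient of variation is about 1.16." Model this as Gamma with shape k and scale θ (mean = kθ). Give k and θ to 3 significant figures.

For Gamma(k, scale θ): mean = kθ, variance = kθ², so CV = 1/√k.
CV = 1.16, hence k = 1/CV² = 0.743.
Then θ = mean/k = 55.7/0.743 = 74.9.

k ≈ 0.743, θ ≈ 74.9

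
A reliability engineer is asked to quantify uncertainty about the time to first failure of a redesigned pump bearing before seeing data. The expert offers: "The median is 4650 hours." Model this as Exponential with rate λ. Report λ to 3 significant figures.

λ ≈ 0.000149

Exponential median = ln 2 / λ, so λ = ln 2 / 4650.0 = 0.000149.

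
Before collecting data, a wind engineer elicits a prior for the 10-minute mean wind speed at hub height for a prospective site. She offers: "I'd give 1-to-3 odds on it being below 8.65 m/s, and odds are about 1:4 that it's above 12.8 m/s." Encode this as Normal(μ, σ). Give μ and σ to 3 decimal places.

For Normal(μ,σ), the p-quantile is μ + z_p·σ. Here z_{0.25} = -0.6745, z_{0.8} = 0.8416.
So 8.65 = μ − 0.6745σ and 12.8 = μ + 0.8416σ.
Subtracting: σ = (12.8 − 8.65)/(0.8416 − (-0.6745)) = 2.737.
Then μ = 8.65 − (-0.6745)·2.737 = 10.496.

μ = 10.496, σ = 2.737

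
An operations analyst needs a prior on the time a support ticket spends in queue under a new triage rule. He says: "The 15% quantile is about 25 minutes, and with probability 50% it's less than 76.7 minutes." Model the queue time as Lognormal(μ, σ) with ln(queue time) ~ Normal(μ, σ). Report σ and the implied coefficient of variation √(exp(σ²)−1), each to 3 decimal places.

σ ≈ 1.082, CV ≈ 1.491

If T ~ Lognormal(μ,σ) then ln T ~ Normal(μ,σ), so the p-quantile of ln T is μ + z_p·σ.
ln(25) = 3.219 and ln(76.7) = 4.34; z_{0.15} = -1.036, z_{0.5} = 0.
σ = (4.34 − 3.219)/(0 − (-1.036)) = 1.082.
μ = 3.219 − (-1.036)·1.082 = 4.340.
CV = √(exp(σ²)−1) = √(exp(1.1699)−1) = 1.491.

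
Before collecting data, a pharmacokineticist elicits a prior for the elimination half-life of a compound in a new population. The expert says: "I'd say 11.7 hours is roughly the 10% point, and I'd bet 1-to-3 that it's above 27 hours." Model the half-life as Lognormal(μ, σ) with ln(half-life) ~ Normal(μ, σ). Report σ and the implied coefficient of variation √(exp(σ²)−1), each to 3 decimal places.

If T ~ Lognormal(μ,σ) then ln T ~ Normal(μ,σ), so the p-quantile of ln T is μ + z_p·σ.
ln(11.7) = 2.46 and ln(27) = 3.296; z_{0.1} = -1.282, z_{0.75} = 0.6745.
σ = (3.296 − 2.46)/(0.6745 − (-1.282)) = 0.428.
μ = 2.46 − (-1.282)·0.428 = 3.007.
CV = √(exp(σ²)−1) = √(exp(0.1828)−1) = 0.448.

σ ≈ 0.428, CV ≈ 0.448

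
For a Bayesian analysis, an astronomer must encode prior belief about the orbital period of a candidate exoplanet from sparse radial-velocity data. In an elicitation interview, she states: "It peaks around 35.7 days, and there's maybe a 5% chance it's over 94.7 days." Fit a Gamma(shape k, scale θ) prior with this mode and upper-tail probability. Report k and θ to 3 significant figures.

Gamma(k,θ) with k>1 has mode (k−1)θ, so θ = 35.7/(k−1).
Need P(X < 94.7) = 0.95 with θ tied to k this way. Start at k = 2, θ = 35.7: P(X<94.7) ≈ 0.743.
Too low — raise k to concentrate. Iterating converges to k ≈ 3.83.
Then θ = 35.7/(3.83−1) ≈ 12.6.

k ≈ 3.83, θ ≈ 12.6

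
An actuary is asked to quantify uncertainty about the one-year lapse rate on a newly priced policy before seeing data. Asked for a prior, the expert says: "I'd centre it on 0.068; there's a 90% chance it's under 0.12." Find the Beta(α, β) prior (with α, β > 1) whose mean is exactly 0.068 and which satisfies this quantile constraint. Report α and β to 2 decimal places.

With mean 0.068 fixed, write α = 0.068s, β = 0.932s where s = α+β.
Need P(θ < 0.12) = 0.9 under Beta(0.068s, 0.932s). Normal approximation: (q−m)/√(m(1−m)/s) ≈ z_{0.9} = 1.28, so s ≈ 0.068·0.932·(1.28)²/(0.12−0.068)² = 38.5.
At s = 38.5: P(θ<0.12) ≈ 0.893. Adjusting to match 0.9 gives s ≈ 42.04.
So α = 0.068·42.04 ≈ 2.86, β = 0.932·42.04 ≈ 39.19.

α ≈ 2.86, β ≈ 39.19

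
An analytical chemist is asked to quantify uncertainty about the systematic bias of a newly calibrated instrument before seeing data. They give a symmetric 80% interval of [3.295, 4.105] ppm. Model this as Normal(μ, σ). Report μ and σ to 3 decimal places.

μ = 3.700, σ = 0.316

A symmetric 80% interval runs μ ± z·σ with z = 1.282.
Half-width = 0.405, so σ = 0.405/1.282 = 0.316.
μ is the interval midpoint, 3.700.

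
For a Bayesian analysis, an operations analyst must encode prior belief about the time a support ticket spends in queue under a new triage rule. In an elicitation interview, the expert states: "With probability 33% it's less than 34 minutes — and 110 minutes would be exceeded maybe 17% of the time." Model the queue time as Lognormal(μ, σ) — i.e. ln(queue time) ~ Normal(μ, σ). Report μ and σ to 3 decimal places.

If T ~ Lognormal(μ,σ) then ln T ~ Normal(μ,σ), so the p-quantile of ln T is μ + z_p·σ.
ln(34) = 3.526 and ln(110) = 4.7; z_{0.33} = -0.4399, z_{0.83} = 0.9542.
σ = (4.7 − 3.526)/(0.9542 − (-0.4399)) = 0.842.
μ = 3.526 − (-0.4399)·0.842 = 3.897.

μ ≈ 3.897, σ ≈ 0.842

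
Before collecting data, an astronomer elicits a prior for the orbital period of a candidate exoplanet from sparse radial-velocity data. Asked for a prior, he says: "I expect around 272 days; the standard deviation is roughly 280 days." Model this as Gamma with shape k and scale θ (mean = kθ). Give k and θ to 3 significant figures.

k ≈ 0.944, θ ≈ 288

For Gamma(k, scale θ): mean = kθ, variance = kθ², so CV = 1/√k.
CV = SD/mean = 280/272 = 1.029, hence k = 1/CV² = 0.944.
Then θ = mean/k = 272/0.944 = 288.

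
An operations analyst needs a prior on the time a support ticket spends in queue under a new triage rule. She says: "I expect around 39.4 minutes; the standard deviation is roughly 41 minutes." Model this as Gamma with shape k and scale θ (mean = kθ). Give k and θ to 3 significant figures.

k ≈ 0.923, θ ≈ 42.7

For Gamma(k, scale θ): mean = kθ, variance = kθ², so CV = 1/√k.
CV = SD/mean = 41/39.4 = 1.041, hence k = 1/CV² = 0.923.
Then θ = mean/k = 39.4/0.923 = 42.7.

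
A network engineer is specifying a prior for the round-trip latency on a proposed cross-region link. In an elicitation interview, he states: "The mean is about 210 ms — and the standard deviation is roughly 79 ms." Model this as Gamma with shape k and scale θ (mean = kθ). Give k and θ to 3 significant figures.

k ≈ 7.07, θ ≈ 29.7

For Gamma(k, scale θ): mean = kθ, variance = kθ², so CV = 1/√k.
CV = SD/mean = 79/210 = 0.3762, hence k = 1/CV² = 7.07.
Then θ = mean/k = 210/7.07 = 29.7.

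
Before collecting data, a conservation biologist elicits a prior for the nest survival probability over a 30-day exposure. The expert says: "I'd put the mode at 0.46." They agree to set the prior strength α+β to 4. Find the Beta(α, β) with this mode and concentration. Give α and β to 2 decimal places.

α = 1.92, β = 2.08

For α,β > 1 the Beta mode is (α−1)/(α+β−2). With α+β = 4, the mode is (α−1)/2.
Set (α−1)/2 = 0.46 → α = 1 + 0.46·2 = 1.92.
β = 4 − α = 2.08.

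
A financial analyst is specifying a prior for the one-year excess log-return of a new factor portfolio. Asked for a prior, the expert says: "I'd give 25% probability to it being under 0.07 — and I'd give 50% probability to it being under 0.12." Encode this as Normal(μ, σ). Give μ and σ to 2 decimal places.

The p-quantile of Normal(μ,σ) is μ + z_p·σ, with z_{0.25} = -0.6745 and z_{0.5} = 0.
Eliminate σ: μ = (z₂·x₁ − z₁·x₂)/(z₂ − z₁) = (0·0.07 − (-0.6745)·0.12)/0.6745 = 0.12.
Then σ = (x₂ − x₁)/(z₂ − z₁) = (0.12 − 0.07)/0.6745 = 0.07.

μ = 0.12, σ = 0.07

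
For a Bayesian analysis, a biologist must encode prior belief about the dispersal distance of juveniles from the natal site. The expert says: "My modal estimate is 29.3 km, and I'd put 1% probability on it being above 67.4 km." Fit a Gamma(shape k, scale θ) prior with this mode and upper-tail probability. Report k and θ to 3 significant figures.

k ≈ 7.88, θ ≈ 4.26

Gamma(k,θ) with k>1 has mode (k−1)θ, so θ = 29.3/(k−1).
Need P(X < 67.4) = 0.99 with θ tied to k this way. Start at k = 2, θ = 29.3: P(X<67.4) ≈ 0.669.
Too low — raise k to concentrate. Iterating converges to k ≈ 7.88.
Then θ = 29.3/(7.88−1) ≈ 4.26.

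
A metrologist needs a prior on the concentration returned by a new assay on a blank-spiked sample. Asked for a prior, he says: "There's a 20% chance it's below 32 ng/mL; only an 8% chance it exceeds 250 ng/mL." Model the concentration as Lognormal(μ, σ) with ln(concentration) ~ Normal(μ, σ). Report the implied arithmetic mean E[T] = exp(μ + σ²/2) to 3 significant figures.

If T ~ Lognormal(μ,σ) then ln T ~ Normal(μ,σ), so the p-quantile of ln T is μ + z_p·σ.
ln(32) = 3.466 and ln(250) = 5.521; z_{0.2} = -0.8416, z_{0.92} = 1.405.
σ = (5.521 − 3.466)/(1.405 − (-0.8416)) = 0.915.
μ = 3.466 − (-0.8416)·0.915 = 4.236.
E[T] = exp(μ + σ²/2) = exp(4.236 + 0.4186) = 105 ng/mL.

E[T] ≈ 105 ng/mL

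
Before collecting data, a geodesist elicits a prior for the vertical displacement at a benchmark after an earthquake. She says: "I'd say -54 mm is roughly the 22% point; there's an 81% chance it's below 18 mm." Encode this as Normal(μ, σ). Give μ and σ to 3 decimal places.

μ = -20.306, σ = 43.634

For Normal(μ,σ), the p-quantile is μ + z_p·σ. Here z_{0.22} = -0.7722, z_{0.81} = 0.8779.
So -54 = μ − 0.7722σ and 18 = μ + 0.8779σ.
Subtracting: σ = (18 − -54)/(0.8779 − (-0.7722)) = 43.634.
Then μ = -54 − (-0.7722)·43.634 = -20.306.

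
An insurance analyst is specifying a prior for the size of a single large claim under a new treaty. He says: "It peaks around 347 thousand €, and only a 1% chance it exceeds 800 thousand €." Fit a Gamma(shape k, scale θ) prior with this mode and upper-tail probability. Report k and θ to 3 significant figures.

k ≈ 7.84, θ ≈ 50.7

Gamma(k,θ) with k>1 has mode (k−1)θ, so θ = 347/(k−1).
Need P(X < 800) = 0.99 with θ tied to k this way. Start at k = 2, θ = 347: P(X<800) ≈ 0.670.
Too low — raise k to concentrate. Iterating converges to k ≈ 7.84.
Then θ = 347/(7.84−1) ≈ 50.7.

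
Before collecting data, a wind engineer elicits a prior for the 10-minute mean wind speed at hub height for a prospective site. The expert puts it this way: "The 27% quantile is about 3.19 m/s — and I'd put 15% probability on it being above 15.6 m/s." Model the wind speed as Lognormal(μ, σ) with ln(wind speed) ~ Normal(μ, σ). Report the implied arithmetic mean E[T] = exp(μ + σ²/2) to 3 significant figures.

E[T] ≈ 9.14 m/s

If T ~ Lognormal(μ,σ) then ln T ~ Normal(μ,σ), so the p-quantile of ln T is μ + z_p·σ.
ln(3.19) = 1.16 and ln(15.6) = 2.747; z_{0.27} = -0.6128, z_{0.85} = 1.036.
σ = (2.747 − 1.16)/(1.036 − (-0.6128)) = 0.962.
μ = 1.16 − (-0.6128)·0.962 = 1.750.
E[T] = exp(μ + σ²/2) = exp(1.750 + 0.4631) = 9.14 m/s.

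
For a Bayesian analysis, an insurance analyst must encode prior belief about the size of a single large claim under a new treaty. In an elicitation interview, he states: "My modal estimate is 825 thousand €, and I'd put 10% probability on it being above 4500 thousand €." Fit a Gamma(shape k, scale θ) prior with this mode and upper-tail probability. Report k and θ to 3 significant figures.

Gamma(k,θ) with k>1 has mode (k−1)θ, so θ = 825/(k−1).
Need P(X < 4500) = 0.9 with θ tied to k this way. Start at k = 2, θ = 825: P(X<4500) ≈ 0.972.
Too high — lower k to spread out. Iterating converges to k ≈ 1.6.
Then θ = 825/(1.6−1) ≈ 1370.

k ≈ 1.6, θ ≈ 1370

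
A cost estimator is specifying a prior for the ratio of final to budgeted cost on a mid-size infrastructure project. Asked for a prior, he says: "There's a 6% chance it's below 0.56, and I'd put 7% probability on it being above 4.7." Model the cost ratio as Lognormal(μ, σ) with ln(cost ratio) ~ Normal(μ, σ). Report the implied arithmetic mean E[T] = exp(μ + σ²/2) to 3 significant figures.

If T ~ Lognormal(μ,σ) then ln T ~ Normal(μ,σ), so the p-quantile of ln T is μ + z_p·σ.
ln(0.56) = -0.5798 and ln(4.7) = 1.548; z_{0.06} = -1.555, z_{0.93} = 1.476.
σ = (1.548 − -0.5798)/(1.476 − (-1.555)) = 0.702.
μ = -0.5798 − (-1.555)·0.702 = 0.512.
E[T] = exp(μ + σ²/2) = exp(0.512 + 0.2464) = 2.13.

E[T] ≈ 2.13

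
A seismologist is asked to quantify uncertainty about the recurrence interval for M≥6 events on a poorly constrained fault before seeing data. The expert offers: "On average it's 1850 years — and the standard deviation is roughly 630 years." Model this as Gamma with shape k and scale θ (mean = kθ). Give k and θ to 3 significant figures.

For Gamma(k, scale θ): mean = kθ, variance = kθ², so CV = 1/√k.
CV = SD/mean = 630/1850 = 0.3405, hence k = 1/CV² = 8.62.
Then θ = mean/k = 1850/8.62 = 215.

k ≈ 8.62, θ ≈ 215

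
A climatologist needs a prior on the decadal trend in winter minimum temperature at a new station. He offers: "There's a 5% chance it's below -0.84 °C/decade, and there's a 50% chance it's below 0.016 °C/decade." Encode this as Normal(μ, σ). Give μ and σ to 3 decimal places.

μ = 0.016, σ = 0.520

The p-quantile of Normal(μ,σ) is μ + z_p·σ, with z_{0.05} = -1.645 and z_{0.5} = 0.
Eliminate σ: μ = (z₂·x₁ − z₁·x₂)/(z₂ − z₁) = (0·-0.84 − (-1.645)·0.016)/1.645 = 0.016.
Then σ = (x₂ − x₁)/(z₂ − z₁) = (0.016 − -0.84)/1.645 = 0.520.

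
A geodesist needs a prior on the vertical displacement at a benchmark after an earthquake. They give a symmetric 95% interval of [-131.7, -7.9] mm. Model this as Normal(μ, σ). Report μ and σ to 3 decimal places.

A symmetric 95% interval runs μ ± z·σ with z = 1.96.
Half-width = 61.9, so σ = 61.9/1.96 = 31.582.
μ is the interval midpoint, -69.800.

μ = -69.800, σ = 31.582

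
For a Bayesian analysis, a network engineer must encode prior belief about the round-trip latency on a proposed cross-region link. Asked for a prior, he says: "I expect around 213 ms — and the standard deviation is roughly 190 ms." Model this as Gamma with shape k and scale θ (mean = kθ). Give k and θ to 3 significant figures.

For Gamma(k, scale θ): mean = kθ, variance = kθ², so CV = 1/√k.
CV = SD/mean = 190/213 = 0.892, hence k = 1/CV² = 1.26.
Then θ = mean/k = 213/1.26 = 169.

k ≈ 1.26, θ ≈ 169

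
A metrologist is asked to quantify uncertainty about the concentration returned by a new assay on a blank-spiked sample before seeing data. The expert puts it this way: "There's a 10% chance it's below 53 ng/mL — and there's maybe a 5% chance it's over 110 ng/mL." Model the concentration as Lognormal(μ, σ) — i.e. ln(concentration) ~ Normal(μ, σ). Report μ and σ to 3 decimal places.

If T ~ Lognormal(μ,σ) then ln T ~ Normal(μ,σ), so the p-quantile of ln T is μ + z_p·σ.
ln(53) = 3.97 and ln(110) = 4.7; z_{0.1} = -1.282, z_{0.95} = 1.645.
σ = (4.7 − 3.97)/(1.645 − (-1.282)) = 0.250.
μ = 3.97 − (-1.282)·0.250 = 4.290.

μ ≈ 4.290, σ ≈ 0.250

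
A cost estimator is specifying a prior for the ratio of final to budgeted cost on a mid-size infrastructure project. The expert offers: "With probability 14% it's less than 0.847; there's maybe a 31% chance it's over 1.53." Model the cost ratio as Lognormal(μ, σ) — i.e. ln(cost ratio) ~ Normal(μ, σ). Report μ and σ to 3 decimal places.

If T ~ Lognormal(μ,σ) then ln T ~ Normal(μ,σ), so the p-quantile of ln T is μ + z_p·σ.
ln(0.847) = -0.1661 and ln(1.53) = 0.4253; z_{0.14} = -1.08, z_{0.69} = 0.4959.
σ = (0.4253 − -0.1661)/(0.4959 − (-1.08)) = 0.375.
μ = -0.1661 − (-1.08)·0.375 = 0.239.

μ ≈ 0.239, σ ≈ 0.375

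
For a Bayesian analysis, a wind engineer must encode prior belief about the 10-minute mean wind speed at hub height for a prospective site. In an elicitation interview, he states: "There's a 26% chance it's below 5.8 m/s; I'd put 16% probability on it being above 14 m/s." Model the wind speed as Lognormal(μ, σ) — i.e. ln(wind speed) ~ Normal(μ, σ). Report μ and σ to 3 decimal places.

μ ≈ 2.104, σ ≈ 0.538

If T ~ Lognormal(μ,σ) then ln T ~ Normal(μ,σ), so the p-quantile of ln T is μ + z_p·σ.
ln(5.8) = 1.758 and ln(14) = 2.639; z_{0.26} = -0.6433, z_{0.84} = 0.9945.
σ = (2.639 − 1.758)/(0.9945 − (-0.6433)) = 0.538.
μ = 1.758 − (-0.6433)·0.538 = 2.104.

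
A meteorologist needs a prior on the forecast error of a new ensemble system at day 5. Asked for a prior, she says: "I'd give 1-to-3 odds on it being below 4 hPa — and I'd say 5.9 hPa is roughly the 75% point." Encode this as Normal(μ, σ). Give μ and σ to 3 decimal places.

μ = 4.950, σ = 1.408

The p-quantile of Normal(μ,σ) is μ + z_p·σ, with z_{0.25} = -0.6745 and z_{0.75} = 0.6745.
Eliminate σ: μ = (z₂·x₁ − z₁·x₂)/(z₂ − z₁) = (0.6745·4 − (-0.6745)·5.9)/1.349 = 4.950.
Then σ = (x₂ − x₁)/(z₂ − z₁) = (5.9 − 4)/1.349 = 1.408.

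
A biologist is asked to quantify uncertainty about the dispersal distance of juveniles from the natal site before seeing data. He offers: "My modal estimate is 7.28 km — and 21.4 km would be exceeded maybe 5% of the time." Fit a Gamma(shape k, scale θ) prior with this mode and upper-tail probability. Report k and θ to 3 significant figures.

k ≈ 3.29, θ ≈ 3.18

Gamma(k,θ) with k>1 has mode (k−1)θ, so θ = 7.28/(k−1).
Need P(X < 21.4) = 0.95 with θ tied to k this way. Start at k = 2, θ = 7.28: P(X<21.4) ≈ 0.792.
Too low — raise k to concentrate. Iterating converges to k ≈ 3.29.
Then θ = 7.28/(3.29−1) ≈ 3.18.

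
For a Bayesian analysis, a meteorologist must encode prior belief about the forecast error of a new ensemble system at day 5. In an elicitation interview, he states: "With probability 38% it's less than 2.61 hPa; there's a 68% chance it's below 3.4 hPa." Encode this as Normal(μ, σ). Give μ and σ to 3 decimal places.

For Normal(μ,σ), the p-quantile is μ + z_p·σ. Here z_{0.38} = -0.3055, z_{0.68} = 0.4677.
So 2.61 = μ − 0.3055σ and 3.4 = μ + 0.4677σ.
Subtracting: σ = (3.4 − 2.61)/(0.4677 − (-0.3055)) = 1.022.
Then μ = 2.61 − (-0.3055)·1.022 = 2.922.

μ = 2.922, σ = 1.022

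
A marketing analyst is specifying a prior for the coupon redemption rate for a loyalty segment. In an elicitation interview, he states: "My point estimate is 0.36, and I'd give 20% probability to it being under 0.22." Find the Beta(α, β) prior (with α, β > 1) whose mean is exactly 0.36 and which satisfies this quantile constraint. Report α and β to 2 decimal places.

With mean 0.36 fixed, write α = 0.36s, β = 0.64s where s = α+β.
Need P(θ < 0.22) = 0.2 under Beta(0.36s, 0.64s). Normal approximation: (q−m)/√(m(1−m)/s) ≈ z_{0.2} = -0.842, so s ≈ 0.36·0.64·(-0.842)²/(0.22−0.36)² = 8.3.
At s = 8.3: P(θ<0.22) ≈ 0.205. Adjusting to match 0.2 gives s ≈ 8.64.
So α = 0.36·8.64 ≈ 3.11, β = 0.64·8.64 ≈ 5.53.

α ≈ 3.11, β ≈ 5.53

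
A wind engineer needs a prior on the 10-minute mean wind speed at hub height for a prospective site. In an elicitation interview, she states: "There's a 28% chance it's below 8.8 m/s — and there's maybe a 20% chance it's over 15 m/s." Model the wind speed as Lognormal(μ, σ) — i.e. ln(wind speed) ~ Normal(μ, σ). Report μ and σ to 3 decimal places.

If T ~ Lognormal(μ,σ) then ln T ~ Normal(μ,σ), so the p-quantile of ln T is μ + z_p·σ.
ln(8.8) = 2.175 and ln(15) = 2.708; z_{0.28} = -0.5828, z_{0.8} = 0.8416.
σ = (2.708 − 2.175)/(0.8416 − (-0.5828)) = 0.374.
μ = 2.175 − (-0.5828)·0.374 = 2.393.

μ ≈ 2.393, σ ≈ 0.374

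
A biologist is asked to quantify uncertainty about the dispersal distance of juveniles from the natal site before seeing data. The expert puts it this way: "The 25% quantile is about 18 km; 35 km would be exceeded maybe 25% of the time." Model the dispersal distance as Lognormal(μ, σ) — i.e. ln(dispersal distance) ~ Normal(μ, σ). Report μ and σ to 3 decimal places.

μ ≈ 3.223, σ ≈ 0.493

If T ~ Lognormal(μ,σ) then ln T ~ Normal(μ,σ), so the p-quantile of ln T is μ + z_p·σ.
ln(18) = 2.89 and ln(35) = 3.555; z_{0.25} = -0.6745, z_{0.75} = 0.6745.
σ = (3.555 − 2.89)/(0.6745 − (-0.6745)) = 0.493.
μ = 2.89 − (-0.6745)·0.493 = 3.223.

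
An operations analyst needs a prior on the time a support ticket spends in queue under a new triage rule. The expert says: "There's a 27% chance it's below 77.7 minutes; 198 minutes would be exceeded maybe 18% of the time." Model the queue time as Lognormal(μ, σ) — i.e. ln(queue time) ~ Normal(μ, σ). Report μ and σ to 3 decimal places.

If T ~ Lognormal(μ,σ) then ln T ~ Normal(μ,σ), so the p-quantile of ln T is μ + z_p·σ.
ln(77.7) = 4.353 and ln(198) = 5.288; z_{0.27} = -0.6128, z_{0.82} = 0.9154.
σ = (5.288 − 4.353)/(0.9154 − (-0.6128)) = 0.612.
μ = 4.353 − (-0.6128)·0.612 = 4.728.

μ ≈ 4.728, σ ≈ 0.612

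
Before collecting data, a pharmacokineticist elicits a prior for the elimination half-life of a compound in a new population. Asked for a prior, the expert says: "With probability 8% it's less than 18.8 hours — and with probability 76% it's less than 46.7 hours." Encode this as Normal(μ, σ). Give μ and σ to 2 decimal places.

The p-quantile of Normal(μ,σ) is μ + z_p·σ, with z_{0.08} = -1.405 and z_{0.76} = 0.7063.
Eliminate σ: μ = (z₂·x₁ − z₁·x₂)/(z₂ − z₁) = (0.7063·18.8 − (-1.405)·46.7)/2.111 = 37.37.
Then σ = (x₂ − x₁)/(z₂ − z₁) = (46.7 − 18.8)/2.111 = 13.21.

μ = 37.37, σ = 13.21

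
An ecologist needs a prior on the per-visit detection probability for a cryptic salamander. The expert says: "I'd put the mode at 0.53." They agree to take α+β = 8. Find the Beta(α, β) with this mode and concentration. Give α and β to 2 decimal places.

α = 4.18, β = 3.82

For α,β > 1 the Beta mode is (α−1)/(α+β−2). With α+β = 8, the mode is (α−1)/6.
Set (α−1)/6 = 0.53 → α = 1 + 0.53·6 = 4.18.
β = 8 − α = 3.82.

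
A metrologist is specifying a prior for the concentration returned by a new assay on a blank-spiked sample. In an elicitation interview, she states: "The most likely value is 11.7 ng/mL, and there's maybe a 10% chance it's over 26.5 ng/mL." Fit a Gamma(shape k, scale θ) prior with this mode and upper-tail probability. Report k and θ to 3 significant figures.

Gamma(k,θ) with k>1 has mode (k−1)θ, so θ = 11.7/(k−1).
Need P(X < 26.5) = 0.9 with θ tied to k this way. Start at k = 2, θ = 11.7: P(X<26.5) ≈ 0.661.
Too low — raise k to concentrate. Iterating converges to k ≈ 3.88.
Then θ = 11.7/(3.88−1) ≈ 4.07.

k ≈ 3.88, θ ≈ 4.07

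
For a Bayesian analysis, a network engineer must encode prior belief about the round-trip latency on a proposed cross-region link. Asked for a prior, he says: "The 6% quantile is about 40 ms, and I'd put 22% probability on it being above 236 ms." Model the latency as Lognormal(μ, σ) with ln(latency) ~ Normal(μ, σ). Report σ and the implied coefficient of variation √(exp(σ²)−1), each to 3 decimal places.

If T ~ Lognormal(μ,σ) then ln T ~ Normal(μ,σ), so the p-quantile of ln T is μ + z_p·σ.
ln(40) = 3.689 and ln(236) = 5.464; z_{0.06} = -1.555, z_{0.78} = 0.7722.
σ = (5.464 − 3.689)/(0.7722 − (-1.555)) = 0.763.
μ = 3.689 − (-1.555)·0.763 = 4.875.
CV = √(exp(σ²)−1) = √(exp(0.5818)−1) = 0.888.

σ ≈ 0.763, CV ≈ 0.888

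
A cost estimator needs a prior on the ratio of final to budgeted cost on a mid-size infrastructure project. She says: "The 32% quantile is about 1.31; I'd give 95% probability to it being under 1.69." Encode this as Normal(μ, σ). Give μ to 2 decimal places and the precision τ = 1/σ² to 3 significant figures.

For Normal(μ,σ), the p-quantile is μ + z_p·σ. Here z_{0.32} = -0.4677, z_{0.95} = 1.645.
So 1.31 = μ − 0.4677σ and 1.69 = μ + 1.645σ.
Subtracting: σ = (1.69 − 1.31)/(1.645 − (-0.4677)) = 0.18.
Then μ = 1.31 − (-0.4677)·0.18 = 1.39.
Precision τ = 1/σ² = 1/0.1799² = 30.9.

μ = 1.39, τ = 30.9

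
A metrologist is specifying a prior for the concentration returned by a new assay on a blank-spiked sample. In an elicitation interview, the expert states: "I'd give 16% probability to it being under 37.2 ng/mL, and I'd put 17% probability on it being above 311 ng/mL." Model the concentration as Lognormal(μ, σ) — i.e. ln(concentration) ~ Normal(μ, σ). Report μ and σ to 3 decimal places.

If T ~ Lognormal(μ,σ) then ln T ~ Normal(μ,σ), so the p-quantile of ln T is μ + z_p·σ.
ln(37.2) = 3.616 and ln(311) = 5.74; z_{0.16} = -0.9945, z_{0.83} = 0.9542.
σ = (5.74 − 3.616)/(0.9542 − (-0.9945)) = 1.090.
μ = 3.616 − (-0.9945)·1.090 = 4.700.

μ ≈ 4.700, σ ≈ 1.090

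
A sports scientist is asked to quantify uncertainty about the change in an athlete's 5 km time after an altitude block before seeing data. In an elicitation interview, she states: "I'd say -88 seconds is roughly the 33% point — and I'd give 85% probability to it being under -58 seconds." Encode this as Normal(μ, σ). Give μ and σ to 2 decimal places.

μ = -79.06, σ = 20.32

The p-quantile of Normal(μ,σ) is μ + z_p·σ, with z_{0.33} = -0.4399 and z_{0.85} = 1.036.
Eliminate σ: μ = (z₂·x₁ − z₁·x₂)/(z₂ − z₁) = (1.036·-88 − (-0.4399)·-58)/1.476 = -79.06.
Then σ = (x₂ − x₁)/(z₂ − z₁) = (-58 − -88)/1.476 = 20.32.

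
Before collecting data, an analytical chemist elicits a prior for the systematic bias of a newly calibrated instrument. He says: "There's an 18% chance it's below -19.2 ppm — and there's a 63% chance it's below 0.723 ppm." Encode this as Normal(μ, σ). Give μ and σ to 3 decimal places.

μ = -4.578, σ = 15.974

For Normal(μ,σ), the p-quantile is μ + z_p·σ. Here z_{0.18} = -0.9154, z_{0.63} = 0.3319.
So -19.2 = μ − 0.9154σ and 0.723 = μ + 0.3319σ.
Subtracting: σ = (0.723 − -19.2)/(0.3319 − (-0.9154)) = 15.974.
Then μ = -19.2 − (-0.9154)·15.974 = -4.578.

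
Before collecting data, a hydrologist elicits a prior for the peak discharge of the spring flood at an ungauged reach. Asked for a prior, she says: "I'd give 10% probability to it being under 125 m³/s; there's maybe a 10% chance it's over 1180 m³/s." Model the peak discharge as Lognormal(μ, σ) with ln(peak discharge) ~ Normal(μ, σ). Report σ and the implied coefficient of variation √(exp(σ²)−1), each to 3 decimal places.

σ ≈ 0.876, CV ≈ 1.074

If T ~ Lognormal(μ,σ) then ln T ~ Normal(μ,σ), so the p-quantile of ln T is μ + z_p·σ.
ln(125) = 4.828 and ln(1180) = 7.073; z_{0.1} = -1.282, z_{0.9} = 1.282.
σ = (7.073 − 4.828)/(1.282 − (-1.282)) = 0.876.
μ = 4.828 − (-1.282)·0.876 = 5.951.
CV = √(exp(σ²)−1) = √(exp(0.7672)−1) = 1.074.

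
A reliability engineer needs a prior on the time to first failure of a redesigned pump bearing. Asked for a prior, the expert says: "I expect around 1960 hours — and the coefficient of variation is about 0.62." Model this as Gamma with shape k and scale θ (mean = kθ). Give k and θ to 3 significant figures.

For Gamma(k, scale θ): mean = kθ, variance = kθ², so CV = 1/√k.
CV = 0.62, hence k = 1/CV² = 2.6.
Then θ = mean/k = 1960/2.6 = 753.

k ≈ 2.6, θ ≈ 753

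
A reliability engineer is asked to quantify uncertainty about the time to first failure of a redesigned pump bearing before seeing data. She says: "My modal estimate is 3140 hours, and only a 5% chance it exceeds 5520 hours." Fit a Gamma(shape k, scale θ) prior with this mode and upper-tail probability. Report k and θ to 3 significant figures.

k ≈ 9.76, θ ≈ 358

Gamma(k,θ) with k>1 has mode (k−1)θ, so θ = 3140/(k−1).
Need P(X < 5520) = 0.95 with θ tied to k this way. Start at k = 2, θ = 3140: P(X<5520) ≈ 0.525.
Too low — raise k to concentrate. Iterating converges to k ≈ 9.76.
Then θ = 3140/(9.76−1) ≈ 358.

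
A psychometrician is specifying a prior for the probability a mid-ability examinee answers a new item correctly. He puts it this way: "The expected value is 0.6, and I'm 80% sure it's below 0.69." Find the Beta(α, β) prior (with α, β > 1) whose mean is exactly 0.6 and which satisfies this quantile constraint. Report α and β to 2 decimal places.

With mean 0.6 fixed, write α = 0.6s, β = 0.4s where s = α+β.
Need P(θ < 0.69) = 0.8 under Beta(0.6s, 0.4s). Normal approximation: (q−m)/√(m(1−m)/s) ≈ z_{0.8} = 0.842, so s ≈ 0.6·0.4·(0.842)²/(0.69−0.6)² = 21.0.
At s = 21.0: P(θ<0.69) ≈ 0.797. Adjusting to match 0.8 gives s ≈ 21.46.
So α = 0.6·21.46 ≈ 12.88, β = 0.4·21.46 ≈ 8.59.

α ≈ 12.88, β ≈ 8.59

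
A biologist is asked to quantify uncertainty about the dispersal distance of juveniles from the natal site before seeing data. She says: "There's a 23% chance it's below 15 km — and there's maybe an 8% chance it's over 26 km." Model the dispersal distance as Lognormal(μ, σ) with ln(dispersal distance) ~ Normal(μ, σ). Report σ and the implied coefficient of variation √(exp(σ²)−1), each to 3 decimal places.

σ ≈ 0.257, CV ≈ 0.261

If T ~ Lognormal(μ,σ) then ln T ~ Normal(μ,σ), so the p-quantile of ln T is μ + z_p·σ.
ln(15) = 2.708 and ln(26) = 3.258; z_{0.23} = -0.7388, z_{0.92} = 1.405.
σ = (3.258 − 2.708)/(1.405 − (-0.7388)) = 0.257.
μ = 2.708 − (-0.7388)·0.257 = 2.898.
CV = √(exp(σ²)−1) = √(exp(0.0658)−1) = 0.261.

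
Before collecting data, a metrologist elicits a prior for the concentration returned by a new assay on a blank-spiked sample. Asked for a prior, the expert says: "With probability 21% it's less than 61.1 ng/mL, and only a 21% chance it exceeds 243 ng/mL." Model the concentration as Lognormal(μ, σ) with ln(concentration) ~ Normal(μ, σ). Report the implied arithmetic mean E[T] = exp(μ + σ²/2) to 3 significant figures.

If T ~ Lognormal(μ,σ) then ln T ~ Normal(μ,σ), so the p-quantile of ln T is μ + z_p·σ.
ln(61.1) = 4.113 and ln(243) = 5.493; z_{0.21} = -0.8064, z_{0.79} = 0.8064.
σ = (5.493 − 4.113)/(0.8064 − (-0.8064)) = 0.856.
μ = 4.113 − (-0.8064)·0.856 = 4.803.
E[T] = exp(μ + σ²/2) = exp(4.803 + 0.3663) = 176 ng/mL.

E[T] ≈ 176 ng/mL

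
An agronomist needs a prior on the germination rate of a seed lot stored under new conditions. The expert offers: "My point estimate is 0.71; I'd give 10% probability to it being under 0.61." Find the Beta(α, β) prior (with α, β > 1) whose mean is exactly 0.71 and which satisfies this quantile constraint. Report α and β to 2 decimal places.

α ≈ 24.92, β ≈ 10.18

With mean 0.71 fixed, write α = 0.71s, β = 0.29s where s = α+β.
Need P(θ < 0.61) = 0.1 under Beta(0.71s, 0.29s). Normal approximation: (q−m)/√(m(1−m)/s) ≈ z_{0.1} = -1.28, so s ≈ 0.71·0.29·(-1.28)²/(0.61−0.71)² = 33.8.
At s = 33.8: P(θ<0.61) ≈ 0.104. Adjusting to match 0.1 gives s ≈ 35.10.
So α = 0.71·35.10 ≈ 24.92, β = 0.29·35.10 ≈ 10.18.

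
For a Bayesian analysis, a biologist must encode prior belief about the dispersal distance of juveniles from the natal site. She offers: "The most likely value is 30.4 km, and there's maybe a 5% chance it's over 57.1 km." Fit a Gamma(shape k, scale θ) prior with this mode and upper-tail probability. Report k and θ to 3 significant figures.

Gamma(k,θ) with k>1 has mode (k−1)θ, so θ = 30.4/(k−1).
Need P(X < 57.1) = 0.95 with θ tied to k this way. Start at k = 2, θ = 30.4: P(X<57.1) ≈ 0.560.
Too low — raise k to concentrate. Iterating converges to k ≈ 8.
Then θ = 30.4/(8−1) ≈ 4.34.

k ≈ 8, θ ≈ 4.34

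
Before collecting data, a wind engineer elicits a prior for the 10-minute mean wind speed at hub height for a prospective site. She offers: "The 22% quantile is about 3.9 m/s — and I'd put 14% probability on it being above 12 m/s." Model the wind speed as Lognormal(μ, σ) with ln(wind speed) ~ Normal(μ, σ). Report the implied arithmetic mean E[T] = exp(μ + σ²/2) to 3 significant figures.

E[T] ≈ 7.49 m/s

If T ~ Lognormal(μ,σ) then ln T ~ Normal(μ,σ), so the p-quantile of ln T is μ + z_p·σ.
ln(3.9) = 1.361 and ln(12) = 2.485; z_{0.22} = -0.7722, z_{0.86} = 1.08.
σ = (2.485 − 1.361)/(1.08 − (-0.7722)) = 0.607.
μ = 1.361 − (-0.7722)·0.607 = 1.829.
E[T] = exp(μ + σ²/2) = exp(1.829 + 0.1840) = 7.49 m/s.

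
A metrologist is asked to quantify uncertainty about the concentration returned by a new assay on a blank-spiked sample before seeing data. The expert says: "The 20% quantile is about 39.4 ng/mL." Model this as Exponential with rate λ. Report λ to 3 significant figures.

P(T < 39.4) = 1 − e^(−λ·39.4) = 0.2, so λ = −ln(1−0.2)/39.4 = −ln(0.8)/39.4 = 0.00566.

λ ≈ 0.00566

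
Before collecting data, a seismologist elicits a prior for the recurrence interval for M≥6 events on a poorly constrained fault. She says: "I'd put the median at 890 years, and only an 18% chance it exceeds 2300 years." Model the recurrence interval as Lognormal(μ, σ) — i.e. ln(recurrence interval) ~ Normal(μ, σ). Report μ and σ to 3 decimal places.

μ ≈ 6.791, σ ≈ 1.037

If T ~ Lognormal(μ,σ) then ln T ~ Normal(μ,σ), so the p-quantile of ln T is μ + z_p·σ.
ln(890) = 6.791 and ln(2300) = 7.741; z_{0.5} = 0, z_{0.82} = 0.9154.
σ = (7.741 − 6.791)/(0.9154 − (0)) = 1.037.
μ = 6.791 − (0)·1.037 = 6.791.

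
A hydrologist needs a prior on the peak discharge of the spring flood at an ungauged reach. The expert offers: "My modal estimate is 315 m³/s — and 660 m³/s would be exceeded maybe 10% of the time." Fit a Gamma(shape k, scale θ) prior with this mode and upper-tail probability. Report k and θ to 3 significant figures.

Gamma(k,θ) with k>1 has mode (k−1)θ, so θ = 315/(k−1).
Need P(X < 660) = 0.9 with θ tied to k this way. Start at k = 2, θ = 315: P(X<660) ≈ 0.619.
Too low — raise k to concentrate. Iterating converges to k ≈ 4.51.
Then θ = 315/(4.51−1) ≈ 89.7.

k ≈ 4.51, θ ≈ 89.7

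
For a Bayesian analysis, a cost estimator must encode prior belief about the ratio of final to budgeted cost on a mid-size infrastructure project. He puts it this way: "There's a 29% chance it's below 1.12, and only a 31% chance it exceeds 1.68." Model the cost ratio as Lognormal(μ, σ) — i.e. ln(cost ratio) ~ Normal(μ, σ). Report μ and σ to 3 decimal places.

μ ≈ 0.327, σ ≈ 0.386

If T ~ Lognormal(μ,σ) then ln T ~ Normal(μ,σ), so the p-quantile of ln T is μ + z_p·σ.
ln(1.12) = 0.1133 and ln(1.68) = 0.5188; z_{0.29} = -0.5534, z_{0.69} = 0.4959.
σ = (0.5188 − 0.1133)/(0.4959 − (-0.5534)) = 0.386.
μ = 0.1133 − (-0.5534)·0.386 = 0.327.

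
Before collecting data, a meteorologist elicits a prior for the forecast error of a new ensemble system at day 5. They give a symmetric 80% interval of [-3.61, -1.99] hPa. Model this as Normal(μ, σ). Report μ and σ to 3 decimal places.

μ = -2.800, σ = 0.632

A symmetric 80% interval runs μ ± z·σ with z = 1.282.
Half-width = 0.81, so σ = 0.81/1.282 = 0.632.
μ is the interval midpoint, -2.800.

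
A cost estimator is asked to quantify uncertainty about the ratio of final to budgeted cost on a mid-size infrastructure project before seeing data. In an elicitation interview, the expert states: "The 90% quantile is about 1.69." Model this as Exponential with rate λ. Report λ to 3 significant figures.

P(T < 1.69) = 1 − e^(−λ·1.69) = 0.9, so λ = −ln(1−0.9)/1.69 = −ln(0.1)/1.69 = 1.36.

λ ≈ 1.36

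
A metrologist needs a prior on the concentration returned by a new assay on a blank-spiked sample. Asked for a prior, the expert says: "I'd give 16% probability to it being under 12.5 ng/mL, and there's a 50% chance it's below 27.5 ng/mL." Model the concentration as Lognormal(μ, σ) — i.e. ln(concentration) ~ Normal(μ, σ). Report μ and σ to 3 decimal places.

If T ~ Lognormal(μ,σ) then ln T ~ Normal(μ,σ), so the p-quantile of ln T is μ + z_p·σ.
ln(12.5) = 2.526 and ln(27.5) = 3.314; z_{0.16} = -0.9945, z_{0.5} = 0.
σ = (3.314 − 2.526)/(0 − (-0.9945)) = 0.793.
μ = 2.526 − (-0.9945)·0.793 = 3.314.

μ ≈ 3.314, σ ≈ 0.793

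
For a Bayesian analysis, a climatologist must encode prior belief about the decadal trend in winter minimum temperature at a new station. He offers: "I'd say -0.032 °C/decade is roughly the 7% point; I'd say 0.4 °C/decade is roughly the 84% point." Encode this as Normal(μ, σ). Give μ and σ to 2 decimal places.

μ = 0.23, σ = 0.17

For Normal(μ,σ), the p-quantile is μ + z_p·σ. Here z_{0.07} = -1.476, z_{0.84} = 0.9945.
So -0.032 = μ − 1.476σ and 0.4 = μ + 0.9945σ.
Subtracting: σ = (0.4 − -0.032)/(0.9945 − (-1.476)) = 0.17.
Then μ = -0.032 − (-1.476)·0.17 = 0.23.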